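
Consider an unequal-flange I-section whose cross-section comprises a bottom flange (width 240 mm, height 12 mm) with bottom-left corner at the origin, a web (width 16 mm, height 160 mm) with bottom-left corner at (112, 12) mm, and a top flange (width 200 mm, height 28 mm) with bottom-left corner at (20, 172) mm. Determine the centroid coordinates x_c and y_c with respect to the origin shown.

x_c = 120.00 mm, y_c = 117.25 mm

bottom flange: A = 240 × 12 = 2880.00, centroid at (120.00, 6.00).
web: A = 16 × 160 = 2560.00, centroid at (120.00, 92.00).
top flange: A = 200 × 28 = 5600.00, centroid at (120.00, 186.00).
ΣA = 11040.00 mm², ΣAx_c = 1324800.00 mm³, ΣAy_c = 1294400.00 mm³.
x_c = 1324800.00/11040.00 = 120.00 mm; y_c = 1294400.00/11040.00 = 117.25 mm.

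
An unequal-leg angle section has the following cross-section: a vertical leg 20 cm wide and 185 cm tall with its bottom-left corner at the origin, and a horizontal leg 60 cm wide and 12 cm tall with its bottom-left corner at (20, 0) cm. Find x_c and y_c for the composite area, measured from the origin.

Part | A | x̄ᵢ | ȳᵢ | A·x̄ᵢ | A·ȳᵢ
vertical leg | 3700.00 | 10.00 | 92.50 | 37000.00 | 342250.00
horizontal leg | 720.00 | 50.00 | 6.00 | 36000.00 | 4320.00
Σ | 4420.00 |  |  | 73000.00 | 346570.00
x_c = 73000.00 / 4420.00 = 16.52 cm
y_c = 346570.00 / 4420.00 = 78.41 cm

x_c = 16.52 cm, y_c = 78.41 cm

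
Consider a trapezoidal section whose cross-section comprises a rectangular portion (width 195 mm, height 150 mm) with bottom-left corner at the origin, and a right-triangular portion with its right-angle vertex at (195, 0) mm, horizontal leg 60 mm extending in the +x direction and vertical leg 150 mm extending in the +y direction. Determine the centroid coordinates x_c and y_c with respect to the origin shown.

x_c = 113.17 mm, y_c = 71.67 mm

rectangular portion: A = 195 × 150 = 29250.00, centroid at (97.50, 75.00).
triangular portion: A = ½·60·150 = 4500.00, centroid at (215.00, 50.00).
ΣA = 33750.00 mm², ΣAx_c = 3819375.00 mm³, ΣAy_c = 2418750.00 mm³.
x_c = 3819375.00/33750.00 = 113.17 mm; y_c = 2418750.00/33750.00 = 71.67 mm.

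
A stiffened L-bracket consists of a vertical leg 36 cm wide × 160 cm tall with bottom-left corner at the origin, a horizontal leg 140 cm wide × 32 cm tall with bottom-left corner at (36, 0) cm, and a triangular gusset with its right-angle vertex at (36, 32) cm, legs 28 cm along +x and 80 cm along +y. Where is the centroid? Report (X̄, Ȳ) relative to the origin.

X̄ = 55.40 cm, Ȳ = 52.66 cm

vertical leg: A = 36 × 160 = 5760.00, centroid at (18.00, 80.00).
horizontal leg: A = 140 × 32 = 4480.00, centroid at (106.00, 16.00).
gusset: A = ½·28·80 = 1120.00, centroid at (45.33, 58.67).
ΣA = 11360.00 cm², ΣAX̄ = 629333.33 cm³, ΣAȲ = 598186.67 cm³.
X̄ = 629333.33/11360.00 = 55.40 cm; Ȳ = 598186.67/11360.00 = 52.66 cm.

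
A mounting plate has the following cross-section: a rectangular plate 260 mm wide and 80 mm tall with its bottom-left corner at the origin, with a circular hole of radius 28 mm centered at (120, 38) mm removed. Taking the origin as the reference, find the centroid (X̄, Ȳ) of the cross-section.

X̄ = 131.34 mm, Ȳ = 40.27 mm

plate: A = 260 × 80 = 20800.00, centroid at (130.00, 40.00).
hole: A = −π·28² = -2463.01, centroid at (120.00, 38.00).
ΣA = 18336.99 mm²
ΣAX̄ = (20800.00)(130.00) + (-2463.01)(120.00) = 2408438.96 mm³
ΣAȲ = (20800.00)(40.00) + (-2463.01)(38.00) = 738405.67 mm³
X̄ = 2408438.96 / 18336.99 = 131.34 mm
Ȳ = 738405.67 / 18336.99 = 40.27 mm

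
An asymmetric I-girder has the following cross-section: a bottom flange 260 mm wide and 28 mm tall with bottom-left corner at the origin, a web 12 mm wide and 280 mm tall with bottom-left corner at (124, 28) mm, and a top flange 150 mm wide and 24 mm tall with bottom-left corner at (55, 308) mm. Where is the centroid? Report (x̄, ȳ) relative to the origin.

bottom flange: A = 260 × 28 = 7280.00, centroid at (130.00, 14.00).
web: A = 12 × 280 = 3360.00, centroid at (130.00, 168.00).
top flange: A = 150 × 24 = 3600.00, centroid at (130.00, 320.00).
ΣA = 14240.00 mm², ΣAx̄ = 1851200.00 mm³, ΣAȳ = 1818400.00 mm³.
x̄ = 1851200.00/14240.00 = 130.00 mm; ȳ = 1818400.00/14240.00 = 127.70 mm.

x̄ = 130.00 mm, ȳ = 127.70 mm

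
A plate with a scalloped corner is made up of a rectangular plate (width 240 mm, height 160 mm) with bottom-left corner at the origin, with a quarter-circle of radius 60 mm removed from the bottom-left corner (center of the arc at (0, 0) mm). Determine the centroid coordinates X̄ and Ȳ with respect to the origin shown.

X̄ = 127.51 mm, Ȳ = 84.33 mm

plate: A = 240 × 160 = 38400.00, centroid at (120.00, 80.00).
removed quarter-circle: A = −¼π·60² = -2827.43, centroid at (25.46, 25.46).
ΣA = 35572.57 mm²
ΣAX̄ = (38400.00)(120.00) + (-2827.43)(25.46) = 4536000.00 mm³
ΣAȲ = (38400.00)(80.00) + (-2827.43)(25.46) = 3000000.00 mm³
X̄ = 4536000.00 / 35572.57 = 127.51 mm
Ȳ = 3000000.00 / 35572.57 = 84.33 mm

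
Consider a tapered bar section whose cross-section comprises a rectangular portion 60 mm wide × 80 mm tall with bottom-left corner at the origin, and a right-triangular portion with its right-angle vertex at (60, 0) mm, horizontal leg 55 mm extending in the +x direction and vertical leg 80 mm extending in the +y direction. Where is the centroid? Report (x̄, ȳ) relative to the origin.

x̄ = 45.19 mm, ȳ = 35.81 mm

rectangular portion: A = 60 × 80 = 4800.00, centroid at (30.00, 40.00).
triangular portion: A = ½·55·80 = 2200.00, centroid at (78.33, 26.67).
ΣA = 7000.00 mm², ΣAx̄ = 316333.33 mm³, ΣAȳ = 250666.67 mm³.
x̄ = 316333.33/7000.00 = 45.19 mm; ȳ = 250666.67/7000.00 = 35.81 mm.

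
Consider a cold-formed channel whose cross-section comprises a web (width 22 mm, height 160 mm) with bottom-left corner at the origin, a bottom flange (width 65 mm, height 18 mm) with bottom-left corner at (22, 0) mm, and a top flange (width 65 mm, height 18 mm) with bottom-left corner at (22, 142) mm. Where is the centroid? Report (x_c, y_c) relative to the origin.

x_c = 28.37 mm, y_c = 80.00 mm

web: A = 22 × 160 = 3520.00, centroid at (11.00, 80.00).
bottom flange: A = 65 × 18 = 1170.00, centroid at (54.50, 9.00).
top flange: A = 65 × 18 = 1170.00, centroid at (54.50, 151.00).
ΣA = 5860.00 mm²
ΣAx_c = (3520.00)(11.00) + (1170.00)(54.50) + (1170.00)(54.50) = 166250.00 mm³
ΣAy_c = (3520.00)(80.00) + (1170.00)(9.00) + (1170.00)(151.00) = 468800.00 mm³
x_c = 166250.00 / 5860.00 = 28.37 mm
y_c = 468800.00 / 5860.00 = 80.00 mm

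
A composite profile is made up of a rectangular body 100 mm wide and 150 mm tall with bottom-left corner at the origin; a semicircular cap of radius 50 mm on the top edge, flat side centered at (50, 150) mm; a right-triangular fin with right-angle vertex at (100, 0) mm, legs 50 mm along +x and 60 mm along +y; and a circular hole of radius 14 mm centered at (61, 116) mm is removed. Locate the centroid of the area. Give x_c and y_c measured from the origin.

rectangular body: A = 100 × 150 = 15000.00, centroid at (50.00, 75.00).
semicircular top: A = ½π·50² = 3926.99, centroid at (50.00, 171.22).
triangular fin: A = ½·50·60 = 1500.00, centroid at (116.67, 20.00).
hole: A = −π·14² = -615.75, centroid at (61.00, 116.00).
ΣA = 19811.24 mm²
ΣAx_c = (15000.00)(50.00) + (3926.99)(50.00) + (1500.00)(116.67) + (-615.75)(61.00) = 1083788.66 mm³
ΣAy_c = (15000.00)(75.00) + (3926.99)(171.22) + (1500.00)(20.00) + (-615.75)(116.00) = 1755954.71 mm³
x_c = 1083788.66 / 19811.24 = 54.71 mm
y_c = 1755954.71 / 19811.24 = 88.63 mm

x_c = 54.71 mm, y_c = 88.63 mm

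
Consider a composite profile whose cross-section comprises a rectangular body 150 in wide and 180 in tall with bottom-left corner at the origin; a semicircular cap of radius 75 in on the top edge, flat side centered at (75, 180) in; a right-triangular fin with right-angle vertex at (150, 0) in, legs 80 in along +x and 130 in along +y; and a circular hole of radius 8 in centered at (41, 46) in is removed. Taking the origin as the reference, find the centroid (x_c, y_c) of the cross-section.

x_c = 88.11 in, y_c = 110.64 in

Part | A | x̄ᵢ | ȳᵢ | A·x̄ᵢ | A·ȳᵢ
rectangular body | 27000.00 | 75.00 | 90.00 | 2025000.00 | 2430000.00
semicircular top | 8835.73 | 75.00 | 211.83 | 662679.70 | 1871681.28
triangular fin | 5200.00 | 176.67 | 43.33 | 918666.67 | 225333.33
hole | -201.06 | 41.00 | 46.00 | -8243.54 | -9248.85
Σ | 40834.67 |  |  | 3598102.83 | 4517765.77
x_c = 3598102.83 / 40834.67 = 88.11 in
y_c = 4517765.77 / 40834.67 = 110.64 in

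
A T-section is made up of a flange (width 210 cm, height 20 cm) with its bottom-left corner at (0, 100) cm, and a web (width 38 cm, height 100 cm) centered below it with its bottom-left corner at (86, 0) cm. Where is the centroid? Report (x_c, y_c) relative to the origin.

x_c = 105.00 cm, y_c = 81.50 cm

web: A = 38 × 100 = 3800.00, centroid at (105.00, 50.00).
flange: A = 210 × 20 = 4200.00, centroid at (105.00, 110.00).
ΣA = 8000.00 cm², ΣAx_c = 840000.00 cm³, ΣAy_c = 652000.00 cm³.
x_c = 840000.00/8000.00 = 105.00 cm; y_c = 652000.00/8000.00 = 81.50 cm.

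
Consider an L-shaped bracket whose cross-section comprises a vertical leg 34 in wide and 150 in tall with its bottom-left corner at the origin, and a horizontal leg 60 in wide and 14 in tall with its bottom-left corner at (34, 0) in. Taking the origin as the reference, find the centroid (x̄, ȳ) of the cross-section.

x̄ = 23.65 in, ȳ = 65.38 in

vertical leg: A = 34 × 150 = 5100.00, centroid at (17.00, 75.00).
horizontal leg: A = 60 × 14 = 840.00, centroid at (64.00, 7.00).
ΣA = 5940.00 in², ΣAx̄ = 140460.00 in³, ΣAȳ = 388380.00 in³.
x̄ = 140460.00/5940.00 = 23.65 in; ȳ = 388380.00/5940.00 = 65.38 in.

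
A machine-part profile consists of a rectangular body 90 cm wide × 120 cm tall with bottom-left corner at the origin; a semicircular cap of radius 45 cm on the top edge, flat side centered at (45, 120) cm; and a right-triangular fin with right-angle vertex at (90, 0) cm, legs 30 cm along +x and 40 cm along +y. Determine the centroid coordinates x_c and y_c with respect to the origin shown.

x_c = 47.26 cm, y_c = 75.34 cm

Part | A | x̄ᵢ | ȳᵢ | A·x̄ᵢ | A·ȳᵢ
rectangular body | 10800.00 | 45.00 | 60.00 | 486000.00 | 648000.00
semicircular top | 3180.86 | 45.00 | 139.10 | 143138.82 | 442453.51
triangular fin | 600.00 | 100.00 | 13.33 | 60000.00 | 8000.00
Σ | 14580.86 |  |  | 689138.82 | 1098453.51
x_c = 689138.82 / 14580.86 = 47.26 cm
y_c = 1098453.51 / 14580.86 = 75.34 cm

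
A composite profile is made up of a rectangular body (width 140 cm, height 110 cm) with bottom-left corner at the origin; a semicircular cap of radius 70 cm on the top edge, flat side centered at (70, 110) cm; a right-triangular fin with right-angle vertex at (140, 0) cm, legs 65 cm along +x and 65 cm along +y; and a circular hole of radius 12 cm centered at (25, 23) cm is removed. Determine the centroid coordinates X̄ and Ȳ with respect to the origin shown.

X̄ = 78.64 cm, Ȳ = 79.08 cm

Part | A | x̄ᵢ | ȳᵢ | A·x̄ᵢ | A·ȳᵢ
rectangular body | 15400.00 | 70.00 | 55.00 | 1078000.00 | 847000.00
semicircular top | 7696.90 | 70.00 | 139.71 | 538783.14 | 1075325.89
triangular fin | 2112.50 | 161.67 | 21.67 | 341520.83 | 45770.83
hole | -452.39 | 25.00 | 23.00 | -11309.73 | -10404.95
Σ | 24757.01 |  |  | 1946994.24 | 1957691.77
X̄ = 1946994.24 / 24757.01 = 78.64 cm
Ȳ = 1957691.77 / 24757.01 = 79.08 cm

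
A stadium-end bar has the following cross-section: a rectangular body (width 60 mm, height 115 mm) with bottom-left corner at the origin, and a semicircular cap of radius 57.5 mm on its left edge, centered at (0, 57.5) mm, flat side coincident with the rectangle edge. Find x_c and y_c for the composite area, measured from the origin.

Part | A | x̄ᵢ | ȳᵢ | A·x̄ᵢ | A·ȳᵢ
rectangular body | 6900.00 | 30.00 | 57.50 | 207000.00 | 396750.00
semicircular end | 5193.45 | -24.40 | 57.50 | -126739.58 | 298623.11
Σ | 12093.45 |  |  | 80260.42 | 695373.11
x_c = 80260.42 / 12093.45 = 6.64 mm
y_c = 695373.11 / 12093.45 = 57.50 mm

x_c = 6.64 mm, y_c = 57.50 mm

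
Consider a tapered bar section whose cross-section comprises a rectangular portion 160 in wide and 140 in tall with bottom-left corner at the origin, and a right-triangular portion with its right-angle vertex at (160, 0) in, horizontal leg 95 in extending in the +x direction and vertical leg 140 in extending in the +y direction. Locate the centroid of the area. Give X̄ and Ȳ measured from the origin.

X̄ = 105.56 in, Ȳ = 64.66 in

rectangular portion: A = 160 × 140 = 22400.00, centroid at (80.00, 70.00).
triangular portion: A = ½·95·140 = 6650.00, centroid at (191.67, 46.67).
ΣA = 29050.00 in²
ΣAX̄ = (22400.00)(80.00) + (6650.00)(191.67) = 3066583.33 in³
ΣAȲ = (22400.00)(70.00) + (6650.00)(46.67) = 1878333.33 in³
X̄ = 3066583.33 / 29050.00 = 105.56 in
Ȳ = 1878333.33 / 29050.00 = 64.66 in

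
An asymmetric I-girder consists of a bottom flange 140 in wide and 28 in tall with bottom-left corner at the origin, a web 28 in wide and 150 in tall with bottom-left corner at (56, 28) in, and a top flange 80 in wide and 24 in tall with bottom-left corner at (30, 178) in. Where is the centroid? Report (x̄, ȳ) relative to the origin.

bottom flange: A = 140 × 28 = 3920.00, centroid at (70.00, 14.00).
web: A = 28 × 150 = 4200.00, centroid at (70.00, 103.00).
top flange: A = 80 × 24 = 1920.00, centroid at (70.00, 190.00).
ΣA = 10040.00 in²
ΣAx̄ = (3920.00)(70.00) + (4200.00)(70.00) + (1920.00)(70.00) = 702800.00 in³
ΣAȳ = (3920.00)(14.00) + (4200.00)(103.00) + (1920.00)(190.00) = 852280.00 in³
x̄ = 702800.00 / 10040.00 = 70.00 in
ȳ = 852280.00 / 10040.00 = 84.89 in

x̄ = 70.00 in, ȳ = 84.89 in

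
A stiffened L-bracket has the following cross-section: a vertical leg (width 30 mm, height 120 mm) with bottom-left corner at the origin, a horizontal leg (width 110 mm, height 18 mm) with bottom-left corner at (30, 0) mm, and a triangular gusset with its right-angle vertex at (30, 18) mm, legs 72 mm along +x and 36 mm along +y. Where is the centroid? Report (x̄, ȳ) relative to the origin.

vertical leg: A = 30 × 120 = 3600.00, centroid at (15.00, 60.00).
horizontal leg: A = 110 × 18 = 1980.00, centroid at (85.00, 9.00).
gusset: A = ½·72·36 = 1296.00, centroid at (54.00, 30.00).
ΣA = 6876.00 mm²
ΣAx̄ = (3600.00)(15.00) + (1980.00)(85.00) + (1296.00)(54.00) = 292284.00 mm³
ΣAȳ = (3600.00)(60.00) + (1980.00)(9.00) + (1296.00)(30.00) = 272700.00 mm³
x̄ = 292284.00 / 6876.00 = 42.51 mm
ȳ = 272700.00 / 6876.00 = 39.66 mm

x̄ = 42.51 mm, ȳ = 39.66 mm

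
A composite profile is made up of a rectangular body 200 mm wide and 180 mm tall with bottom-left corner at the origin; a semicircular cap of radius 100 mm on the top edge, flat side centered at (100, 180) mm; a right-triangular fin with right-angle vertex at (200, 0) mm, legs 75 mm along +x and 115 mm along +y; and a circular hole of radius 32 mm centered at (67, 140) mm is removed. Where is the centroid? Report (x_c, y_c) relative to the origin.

x_c = 112.22 mm, y_c = 122.13 mm

rectangular body: A = 200 × 180 = 36000.00, centroid at (100.00, 90.00).
semicircular top: A = ½π·100² = 15707.96, centroid at (100.00, 222.44).
triangular fin: A = ½·75·115 = 4312.50, centroid at (225.00, 38.33).
hole: A = −π·32² = -3216.99, centroid at (67.00, 140.00).
ΣA = 52803.47 mm², ΣAx_c = 5925570.44 mm³, ΣAy_c = 6449033.83 mm³.
x_c = 5925570.44/52803.47 = 112.22 mm; y_c = 6449033.83/52803.47 = 122.13 mm.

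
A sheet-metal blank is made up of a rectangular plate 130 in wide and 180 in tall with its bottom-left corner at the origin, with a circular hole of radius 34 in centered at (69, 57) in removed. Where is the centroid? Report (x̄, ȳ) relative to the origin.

plate: A = 130 × 180 = 23400.00, centroid at (65.00, 90.00).
hole: A = −π·34² = -3631.68, centroid at (69.00, 57.00).
ΣA = 19768.32 in²
ΣAx̄ = (23400.00)(65.00) + (-3631.68)(69.00) = 1270414.00 in³
ΣAȳ = (23400.00)(90.00) + (-3631.68)(57.00) = 1898994.18 in³
x̄ = 1270414.00 / 19768.32 = 64.27 in
ȳ = 1898994.18 / 19768.32 = 96.06 in

x̄ = 64.27 in, ȳ = 96.06 in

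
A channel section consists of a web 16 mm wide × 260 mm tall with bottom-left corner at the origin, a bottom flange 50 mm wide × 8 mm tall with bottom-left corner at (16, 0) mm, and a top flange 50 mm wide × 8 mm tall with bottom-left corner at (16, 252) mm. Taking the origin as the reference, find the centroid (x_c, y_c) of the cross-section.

x_c = 13.32 mm, y_c = 130.00 mm

web: A = 16 × 260 = 4160.00, centroid at (8.00, 130.00).
bottom flange: A = 50 × 8 = 400.00, centroid at (41.00, 4.00).
top flange: A = 50 × 8 = 400.00, centroid at (41.00, 256.00).
ΣA = 4960.00 mm², ΣAx_c = 66080.00 mm³, ΣAy_c = 644800.00 mm³.
x_c = 66080.00/4960.00 = 13.32 mm; y_c = 644800.00/4960.00 = 130.00 mm.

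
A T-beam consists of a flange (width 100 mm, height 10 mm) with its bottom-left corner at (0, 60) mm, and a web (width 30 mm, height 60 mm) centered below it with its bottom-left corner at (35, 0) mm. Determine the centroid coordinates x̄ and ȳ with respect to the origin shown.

x̄ = 50.00 mm, ȳ = 42.50 mm

web: A = 30 × 60 = 1800.00, centroid at (50.00, 30.00).
flange: A = 100 × 10 = 1000.00, centroid at (50.00, 65.00).
ΣA = 2800.00 mm², ΣAx̄ = 140000.00 mm³, ΣAȳ = 119000.00 mm³.
x̄ = 140000.00/2800.00 = 50.00 mm; ȳ = 119000.00/2800.00 = 42.50 mm.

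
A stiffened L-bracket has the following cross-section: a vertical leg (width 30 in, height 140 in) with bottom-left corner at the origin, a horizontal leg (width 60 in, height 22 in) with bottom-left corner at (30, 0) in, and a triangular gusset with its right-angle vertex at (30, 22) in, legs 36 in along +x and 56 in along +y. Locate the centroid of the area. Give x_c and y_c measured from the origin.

vertical leg: A = 30 × 140 = 4200.00, centroid at (15.00, 70.00).
horizontal leg: A = 60 × 22 = 1320.00, centroid at (60.00, 11.00).
gusset: A = ½·36·56 = 1008.00, centroid at (42.00, 40.67).
ΣA = 6528.00 in²
ΣAx_c = (4200.00)(15.00) + (1320.00)(60.00) + (1008.00)(42.00) = 184536.00 in³
ΣAy_c = (4200.00)(70.00) + (1320.00)(11.00) + (1008.00)(40.67) = 349512.00 in³
x_c = 184536.00 / 6528.00 = 28.27 in
y_c = 349512.00 / 6528.00 = 53.54 in

x_c = 28.27 in, y_c = 53.54 in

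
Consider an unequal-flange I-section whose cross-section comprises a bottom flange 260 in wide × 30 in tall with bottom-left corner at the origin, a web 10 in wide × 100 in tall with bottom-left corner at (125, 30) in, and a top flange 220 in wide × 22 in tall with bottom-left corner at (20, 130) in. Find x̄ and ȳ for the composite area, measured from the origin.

bottom flange: A = 260 × 30 = 7800.00, centroid at (130.00, 15.00).
web: A = 10 × 100 = 1000.00, centroid at (130.00, 80.00).
top flange: A = 220 × 22 = 4840.00, centroid at (130.00, 141.00).
ΣA = 13640.00 in², ΣAx̄ = 1773200.00 in³, ΣAȳ = 879440.00 in³.
x̄ = 1773200.00/13640.00 = 130.00 in; ȳ = 879440.00/13640.00 = 64.48 in.

x̄ = 130.00 in, ȳ = 64.48 in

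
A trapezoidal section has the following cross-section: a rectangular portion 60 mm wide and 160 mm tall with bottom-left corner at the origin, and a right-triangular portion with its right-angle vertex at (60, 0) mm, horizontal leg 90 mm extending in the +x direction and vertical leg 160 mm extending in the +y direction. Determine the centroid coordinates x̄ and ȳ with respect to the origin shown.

x̄ = 55.71 mm, ȳ = 68.57 mm

Part | A | x̄ᵢ | ȳᵢ | A·x̄ᵢ | A·ȳᵢ
rectangular portion | 9600.00 | 30.00 | 80.00 | 288000.00 | 768000.00
triangular portion | 7200.00 | 90.00 | 53.33 | 648000.00 | 384000.00
Σ | 16800.00 |  |  | 936000.00 | 1152000.00
x̄ = 936000.00 / 16800.00 = 55.71 mm
ȳ = 1152000.00 / 16800.00 = 68.57 mm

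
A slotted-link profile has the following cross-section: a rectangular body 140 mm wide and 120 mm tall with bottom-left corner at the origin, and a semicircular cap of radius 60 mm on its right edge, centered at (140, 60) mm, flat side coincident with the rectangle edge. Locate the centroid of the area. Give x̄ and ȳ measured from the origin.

x̄ = 94.04 mm, ȳ = 60.00 mm

rectangular body: A = 140 × 120 = 16800.00, centroid at (70.00, 60.00).
semicircular end: A = ½π·60² = 5654.87, centroid at (165.46, 60.00).
ΣA = 22454.87 mm², ΣAx̄ = 2111681.35 mm³, ΣAȳ = 1347292.01 mm³.
x̄ = 2111681.35/22454.87 = 94.04 mm; ȳ = 1347292.01/22454.87 = 60.00 mm.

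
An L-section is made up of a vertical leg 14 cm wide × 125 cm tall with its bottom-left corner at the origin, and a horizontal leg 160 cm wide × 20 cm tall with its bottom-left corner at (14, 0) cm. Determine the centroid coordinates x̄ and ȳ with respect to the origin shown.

vertical leg: A = 14 × 125 = 1750.00, centroid at (7.00, 62.50).
horizontal leg: A = 160 × 20 = 3200.00, centroid at (94.00, 10.00).
ΣA = 4950.00 cm², ΣAx̄ = 313050.00 cm³, ΣAȳ = 141375.00 cm³.
x̄ = 313050.00/4950.00 = 63.24 cm; ȳ = 141375.00/4950.00 = 28.56 cm.

x̄ = 63.24 cm, ȳ = 28.56 cm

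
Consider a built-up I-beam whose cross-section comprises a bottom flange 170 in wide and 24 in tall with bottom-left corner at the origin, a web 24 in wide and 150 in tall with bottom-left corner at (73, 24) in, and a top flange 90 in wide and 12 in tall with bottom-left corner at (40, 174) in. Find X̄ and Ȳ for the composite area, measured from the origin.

X̄ = 85.00 in, Ȳ = 68.47 in

bottom flange: A = 170 × 24 = 4080.00, centroid at (85.00, 12.00).
web: A = 24 × 150 = 3600.00, centroid at (85.00, 99.00).
top flange: A = 90 × 12 = 1080.00, centroid at (85.00, 180.00).
ΣA = 8760.00 in²
ΣAX̄ = (4080.00)(85.00) + (3600.00)(85.00) + (1080.00)(85.00) = 744600.00 in³
ΣAȲ = (4080.00)(12.00) + (3600.00)(99.00) + (1080.00)(180.00) = 599760.00 in³
X̄ = 744600.00 / 8760.00 = 85.00 in
Ȳ = 599760.00 / 8760.00 = 68.47 in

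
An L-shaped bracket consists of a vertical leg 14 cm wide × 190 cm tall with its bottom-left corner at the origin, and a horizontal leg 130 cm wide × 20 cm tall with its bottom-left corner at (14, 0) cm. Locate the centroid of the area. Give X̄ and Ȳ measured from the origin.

vertical leg: A = 14 × 190 = 2660.00, centroid at (7.00, 95.00).
horizontal leg: A = 130 × 20 = 2600.00, centroid at (79.00, 10.00).
ΣA = 5260.00 cm²
ΣAX̄ = (2660.00)(7.00) + (2600.00)(79.00) = 224020.00 cm³
ΣAȲ = (2660.00)(95.00) + (2600.00)(10.00) = 278700.00 cm³
X̄ = 224020.00 / 5260.00 = 42.59 cm
Ȳ = 278700.00 / 5260.00 = 52.98 cm

X̄ = 42.59 cm, Ȳ = 52.98 cm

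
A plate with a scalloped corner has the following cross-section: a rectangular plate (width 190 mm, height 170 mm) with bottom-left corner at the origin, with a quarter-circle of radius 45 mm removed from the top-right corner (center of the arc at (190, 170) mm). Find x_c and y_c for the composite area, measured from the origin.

x_c = 91.07 mm, y_c = 81.59 mm

plate: A = 190 × 170 = 32300.00, centroid at (95.00, 85.00).
removed quarter-circle: A = −¼π·45² = -1590.43, centroid at (170.90, 150.90).
ΣA = 30709.57 mm², ΣAx_c = 2796693.06 mm³, ΣAy_c = 2505501.68 mm³.
x_c = 2796693.06/30709.57 = 91.07 mm; y_c = 2505501.68/30709.57 = 81.59 mm.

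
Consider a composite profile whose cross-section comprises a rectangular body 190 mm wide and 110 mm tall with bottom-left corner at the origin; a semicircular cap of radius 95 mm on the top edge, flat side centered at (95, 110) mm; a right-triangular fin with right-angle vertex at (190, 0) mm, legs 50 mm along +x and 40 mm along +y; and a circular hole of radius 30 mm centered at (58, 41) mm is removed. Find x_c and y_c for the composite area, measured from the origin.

x_c = 101.50 mm, y_c = 95.58 mm

rectangular body: A = 190 × 110 = 20900.00, centroid at (95.00, 55.00).
semicircular top: A = ½π·95² = 14176.44, centroid at (95.00, 150.32).
triangular fin: A = ½·50·40 = 1000.00, centroid at (206.67, 13.33).
hole: A = −π·30² = -2827.43, centroid at (58.00, 41.00).
ΣA = 33249.00 mm²
ΣAx_c = (20900.00)(95.00) + (14176.44)(95.00) + (1000.00)(206.67) + (-2827.43)(58.00) = 3374937.03 mm³
ΣAy_c = (20900.00)(55.00) + (14176.44)(150.32) + (1000.00)(13.33) + (-2827.43)(41.00) = 3177899.95 mm³
x_c = 3374937.03 / 33249.00 = 101.50 mm
y_c = 3177899.95 / 33249.00 = 95.58 mm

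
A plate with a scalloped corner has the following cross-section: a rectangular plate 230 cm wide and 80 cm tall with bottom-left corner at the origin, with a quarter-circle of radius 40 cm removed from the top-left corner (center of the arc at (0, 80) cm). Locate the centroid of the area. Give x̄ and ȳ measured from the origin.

Part | A | x̄ᵢ | ȳᵢ | A·x̄ᵢ | A·ȳᵢ
plate | 18400.00 | 115.00 | 40.00 | 2116000.00 | 736000.00
removed quarter-circle | -1256.64 | 16.98 | 63.02 | -21333.33 | -79197.63
Σ | 17143.36 |  |  | 2094666.67 | 656802.37
x̄ = 2094666.67 / 17143.36 = 122.19 cm
ȳ = 656802.37 / 17143.36 = 38.31 cm

x̄ = 122.19 cm, ȳ = 38.31 cm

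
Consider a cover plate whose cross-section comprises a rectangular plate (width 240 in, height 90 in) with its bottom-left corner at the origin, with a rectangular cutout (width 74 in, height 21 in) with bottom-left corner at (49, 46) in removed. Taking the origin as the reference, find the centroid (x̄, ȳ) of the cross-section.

plate: A = 240 × 90 = 21600.00, centroid at (120.00, 45.00).
hole: A = −(74 × 21) = -1554.00, centroid at (86.00, 56.50).
ΣA = 20046.00 in², ΣAx̄ = 2458356.00 in³, ΣAȳ = 884199.00 in³.
x̄ = 2458356.00/20046.00 = 122.64 in; ȳ = 884199.00/20046.00 = 44.11 in.

x̄ = 122.64 in, ȳ = 44.11 in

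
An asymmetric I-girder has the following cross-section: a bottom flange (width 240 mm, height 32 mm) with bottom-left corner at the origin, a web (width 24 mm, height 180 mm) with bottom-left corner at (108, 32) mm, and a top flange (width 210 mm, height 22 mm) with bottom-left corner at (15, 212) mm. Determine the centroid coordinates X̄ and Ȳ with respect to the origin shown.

bottom flange: A = 240 × 32 = 7680.00, centroid at (120.00, 16.00).
web: A = 24 × 180 = 4320.00, centroid at (120.00, 122.00).
top flange: A = 210 × 22 = 4620.00, centroid at (120.00, 223.00).
ΣA = 16620.00 mm²
ΣAX̄ = (7680.00)(120.00) + (4320.00)(120.00) + (4620.00)(120.00) = 1994400.00 mm³
ΣAȲ = (7680.00)(16.00) + (4320.00)(122.00) + (4620.00)(223.00) = 1680180.00 mm³
X̄ = 1994400.00 / 16620.00 = 120.00 mm
Ȳ = 1680180.00 / 16620.00 = 101.09 mm

X̄ = 120.00 mm, Ȳ = 101.09 mm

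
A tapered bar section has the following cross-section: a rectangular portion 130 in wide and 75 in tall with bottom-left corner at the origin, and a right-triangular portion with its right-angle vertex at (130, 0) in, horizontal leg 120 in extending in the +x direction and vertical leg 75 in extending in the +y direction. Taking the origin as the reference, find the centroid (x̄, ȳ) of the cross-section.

x̄ = 98.16 in, ȳ = 33.55 in

Part | A | x̄ᵢ | ȳᵢ | A·x̄ᵢ | A·ȳᵢ
rectangular portion | 9750.00 | 65.00 | 37.50 | 633750.00 | 365625.00
triangular portion | 4500.00 | 170.00 | 25.00 | 765000.00 | 112500.00
Σ | 14250.00 |  |  | 1398750.00 | 478125.00
x̄ = 1398750.00 / 14250.00 = 98.16 in
ȳ = 478125.00 / 14250.00 = 33.55 in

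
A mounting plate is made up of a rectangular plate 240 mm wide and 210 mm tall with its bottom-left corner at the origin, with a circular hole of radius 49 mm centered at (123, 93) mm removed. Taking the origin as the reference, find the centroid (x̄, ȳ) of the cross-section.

plate: A = 240 × 210 = 50400.00, centroid at (120.00, 105.00).
hole: A = −π·49² = -7542.96, centroid at (123.00, 93.00).
ΣA = 42857.04 mm², ΣAx̄ = 5120215.43 mm³, ΣAȳ = 4590504.35 mm³.
x̄ = 5120215.43/42857.04 = 119.47 mm; ȳ = 4590504.35/42857.04 = 107.11 mm.

x̄ = 119.47 mm, ȳ = 107.11 mm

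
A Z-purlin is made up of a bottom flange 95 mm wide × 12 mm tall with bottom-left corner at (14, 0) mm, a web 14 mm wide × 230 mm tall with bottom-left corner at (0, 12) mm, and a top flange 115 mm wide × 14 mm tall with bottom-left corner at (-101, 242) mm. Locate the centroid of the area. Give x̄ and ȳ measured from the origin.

x̄ = 3.79 mm, ȳ = 136.80 mm

Part | A | x̄ᵢ | ȳᵢ | A·x̄ᵢ | A·ȳᵢ
bottom flange | 1140.00 | 61.50 | 6.00 | 70110.00 | 6840.00
web | 3220.00 | 7.00 | 127.00 | 22540.00 | 408940.00
top flange | 1610.00 | -43.50 | 249.00 | -70035.00 | 400890.00
Σ | 5970.00 |  |  | 22615.00 | 816670.00
x̄ = 22615.00 / 5970.00 = 3.79 mm
ȳ = 816670.00 / 5970.00 = 136.80 mm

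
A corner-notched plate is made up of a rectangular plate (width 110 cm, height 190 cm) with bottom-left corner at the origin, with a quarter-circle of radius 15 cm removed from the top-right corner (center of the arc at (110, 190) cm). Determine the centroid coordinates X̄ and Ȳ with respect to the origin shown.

Part | A | x̄ᵢ | ȳᵢ | A·x̄ᵢ | A·ȳᵢ
plate | 20900.00 | 55.00 | 95.00 | 1149500.00 | 1985500.00
removed quarter-circle | -176.71 | 103.63 | 183.63 | -18313.60 | -32450.77
Σ | 20723.29 |  |  | 1131186.40 | 1953049.23
X̄ = 1131186.40 / 20723.29 = 54.59 cm
Ȳ = 1953049.23 / 20723.29 = 94.24 cm

X̄ = 54.59 cm, Ȳ = 94.24 cm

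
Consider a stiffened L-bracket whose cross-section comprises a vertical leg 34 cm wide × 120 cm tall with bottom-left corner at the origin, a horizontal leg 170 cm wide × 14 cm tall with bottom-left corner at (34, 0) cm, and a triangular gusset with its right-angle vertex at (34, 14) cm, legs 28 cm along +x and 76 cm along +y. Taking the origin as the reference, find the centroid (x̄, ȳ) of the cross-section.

vertical leg: A = 34 × 120 = 4080.00, centroid at (17.00, 60.00).
horizontal leg: A = 170 × 14 = 2380.00, centroid at (119.00, 7.00).
gusset: A = ½·28·76 = 1064.00, centroid at (43.33, 39.33).
ΣA = 7524.00 cm², ΣAx̄ = 398686.67 cm³, ΣAȳ = 303310.67 cm³.
x̄ = 398686.67/7524.00 = 52.99 cm; ȳ = 303310.67/7524.00 = 40.31 cm.

x̄ = 52.99 cm, ȳ = 40.31 cm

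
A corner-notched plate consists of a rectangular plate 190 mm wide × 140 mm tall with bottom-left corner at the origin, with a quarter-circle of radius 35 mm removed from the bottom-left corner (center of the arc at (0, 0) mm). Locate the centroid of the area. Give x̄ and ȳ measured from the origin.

plate: A = 190 × 140 = 26600.00, centroid at (95.00, 70.00).
removed quarter-circle: A = −¼π·35² = -962.11, centroid at (14.85, 14.85).
ΣA = 25637.89 mm², ΣAx̄ = 2512708.33 mm³, ΣAȳ = 1847708.33 mm³.
x̄ = 2512708.33/25637.89 = 98.01 mm; ȳ = 1847708.33/25637.89 = 72.07 mm.

x̄ = 98.01 mm, ȳ = 72.07 mm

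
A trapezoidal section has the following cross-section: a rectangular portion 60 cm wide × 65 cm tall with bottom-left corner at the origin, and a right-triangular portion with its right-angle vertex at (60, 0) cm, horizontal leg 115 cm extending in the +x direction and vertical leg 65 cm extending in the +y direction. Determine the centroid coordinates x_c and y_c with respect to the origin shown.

x_c = 63.44 cm, y_c = 27.20 cm

Part | A | x̄ᵢ | ȳᵢ | A·x̄ᵢ | A·ȳᵢ
rectangular portion | 3900.00 | 30.00 | 32.50 | 117000.00 | 126750.00
triangular portion | 3737.50 | 98.33 | 21.67 | 367520.83 | 80979.17
Σ | 7637.50 |  |  | 484520.83 | 207729.17
x_c = 484520.83 / 7637.50 = 63.44 cm
y_c = 207729.17 / 7637.50 = 27.20 cm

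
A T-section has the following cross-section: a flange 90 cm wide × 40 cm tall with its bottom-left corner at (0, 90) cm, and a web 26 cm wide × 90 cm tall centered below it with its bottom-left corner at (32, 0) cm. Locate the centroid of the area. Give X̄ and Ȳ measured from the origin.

web: A = 26 × 90 = 2340.00, centroid at (45.00, 45.00).
flange: A = 90 × 40 = 3600.00, centroid at (45.00, 110.00).
ΣA = 5940.00 cm²
ΣAX̄ = (2340.00)(45.00) + (3600.00)(45.00) = 267300.00 cm³
ΣAȲ = (2340.00)(45.00) + (3600.00)(110.00) = 501300.00 cm³
X̄ = 267300.00 / 5940.00 = 45.00 cm
Ȳ = 501300.00 / 5940.00 = 84.39 cm

X̄ = 45.00 cm, Ȳ = 84.39 cm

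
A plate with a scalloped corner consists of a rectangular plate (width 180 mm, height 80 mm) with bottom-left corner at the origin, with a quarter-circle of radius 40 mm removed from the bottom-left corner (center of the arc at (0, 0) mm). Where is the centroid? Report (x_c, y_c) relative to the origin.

x_c = 96.98 mm, y_c = 42.20 mm

Part | A | x̄ᵢ | ȳᵢ | A·x̄ᵢ | A·ȳᵢ
plate | 14400.00 | 90.00 | 40.00 | 1296000.00 | 576000.00
removed quarter-circle | -1256.64 | 16.98 | 16.98 | -21333.33 | -21333.33
Σ | 13143.36 |  |  | 1274666.67 | 554666.67
x_c = 1274666.67 / 13143.36 = 96.98 mm
y_c = 554666.67 / 13143.36 = 42.20 mm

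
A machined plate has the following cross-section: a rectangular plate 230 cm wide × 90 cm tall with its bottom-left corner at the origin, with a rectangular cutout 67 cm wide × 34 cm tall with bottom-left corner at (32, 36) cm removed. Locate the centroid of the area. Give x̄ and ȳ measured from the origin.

plate: A = 230 × 90 = 20700.00, centroid at (115.00, 45.00).
hole: A = −(67 × 34) = -2278.00, centroid at (65.50, 53.00).
ΣA = 18422.00 cm²
ΣAx̄ = (20700.00)(115.00) + (-2278.00)(65.50) = 2231291.00 cm³
ΣAȳ = (20700.00)(45.00) + (-2278.00)(53.00) = 810766.00 cm³
x̄ = 2231291.00 / 18422.00 = 121.12 cm
ȳ = 810766.00 / 18422.00 = 44.01 cm

x̄ = 121.12 cm, ȳ = 44.01 cm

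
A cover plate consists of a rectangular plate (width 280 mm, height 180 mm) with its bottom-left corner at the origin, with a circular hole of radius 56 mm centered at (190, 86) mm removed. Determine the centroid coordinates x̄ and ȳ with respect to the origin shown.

x̄ = 127.85 mm, ȳ = 90.97 mm

plate: A = 280 × 180 = 50400.00, centroid at (140.00, 90.00).
hole: A = −π·56² = -9852.03, centroid at (190.00, 86.00).
ΣA = 40547.97 mm²
ΣAx̄ = (50400.00)(140.00) + (-9852.03)(190.00) = 5184113.43 mm³
ΣAȳ = (50400.00)(90.00) + (-9852.03)(86.00) = 3688725.03 mm³
x̄ = 5184113.43 / 40547.97 = 127.85 mm
ȳ = 3688725.03 / 40547.97 = 90.97 mm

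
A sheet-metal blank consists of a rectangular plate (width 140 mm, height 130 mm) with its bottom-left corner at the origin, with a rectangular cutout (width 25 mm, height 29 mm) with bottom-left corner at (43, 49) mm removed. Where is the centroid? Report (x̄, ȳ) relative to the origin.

x̄ = 70.60 mm, ȳ = 65.06 mm

plate: A = 140 × 130 = 18200.00, centroid at (70.00, 65.00).
hole: A = −(25 × 29) = -725.00, centroid at (55.50, 63.50).
ΣA = 17475.00 mm², ΣAx̄ = 1233762.50 mm³, ΣAȳ = 1136962.50 mm³.
x̄ = 1233762.50/17475.00 = 70.60 mm; ȳ = 1136962.50/17475.00 = 65.06 mm.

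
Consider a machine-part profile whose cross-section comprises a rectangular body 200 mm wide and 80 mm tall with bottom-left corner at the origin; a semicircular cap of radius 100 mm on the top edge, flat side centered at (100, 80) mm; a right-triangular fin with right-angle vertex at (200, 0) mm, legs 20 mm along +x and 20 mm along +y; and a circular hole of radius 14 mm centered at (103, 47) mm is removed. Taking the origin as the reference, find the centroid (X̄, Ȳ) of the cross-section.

X̄ = 100.62 mm, Ȳ = 81.03 mm

rectangular body: A = 200 × 80 = 16000.00, centroid at (100.00, 40.00).
semicircular top: A = ½π·100² = 15707.96, centroid at (100.00, 122.44).
triangular fin: A = ½·20·20 = 200.00, centroid at (206.67, 6.67).
hole: A = −π·14² = -615.75, centroid at (103.00, 47.00).
ΣA = 31292.21 mm², ΣAX̄ = 3148707.19 mm³, ΣAȲ = 2535696.71 mm³.
X̄ = 3148707.19/31292.21 = 100.62 mm; Ȳ = 2535696.71/31292.21 = 81.03 mm.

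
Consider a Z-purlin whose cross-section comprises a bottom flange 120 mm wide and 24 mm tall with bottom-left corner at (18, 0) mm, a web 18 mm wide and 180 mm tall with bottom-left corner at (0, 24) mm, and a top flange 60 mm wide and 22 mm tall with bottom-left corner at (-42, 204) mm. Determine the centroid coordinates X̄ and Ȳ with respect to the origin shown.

X̄ = 31.98 mm, Ȳ = 92.44 mm

bottom flange: A = 120 × 24 = 2880.00, centroid at (78.00, 12.00).
web: A = 18 × 180 = 3240.00, centroid at (9.00, 114.00).
top flange: A = 60 × 22 = 1320.00, centroid at (-12.00, 215.00).
ΣA = 7440.00 mm², ΣAX̄ = 237960.00 mm³, ΣAȲ = 687720.00 mm³.
X̄ = 237960.00/7440.00 = 31.98 mm; Ȳ = 687720.00/7440.00 = 92.44 mm.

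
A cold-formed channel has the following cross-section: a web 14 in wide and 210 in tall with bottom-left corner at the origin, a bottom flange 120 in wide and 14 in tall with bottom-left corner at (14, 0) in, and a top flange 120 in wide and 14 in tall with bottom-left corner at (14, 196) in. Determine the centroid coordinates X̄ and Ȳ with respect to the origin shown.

web: A = 14 × 210 = 2940.00, centroid at (7.00, 105.00).
bottom flange: A = 120 × 14 = 1680.00, centroid at (74.00, 7.00).
top flange: A = 120 × 14 = 1680.00, centroid at (74.00, 203.00).
ΣA = 6300.00 in², ΣAX̄ = 269220.00 in³, ΣAȲ = 661500.00 in³.
X̄ = 269220.00/6300.00 = 42.73 in; Ȳ = 661500.00/6300.00 = 105.00 in.

X̄ = 42.73 in, Ȳ = 105.00 in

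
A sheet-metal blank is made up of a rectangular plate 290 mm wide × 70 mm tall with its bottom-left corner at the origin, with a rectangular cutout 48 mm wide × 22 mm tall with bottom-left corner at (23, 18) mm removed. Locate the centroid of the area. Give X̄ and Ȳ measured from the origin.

X̄ = 150.38 mm, Ȳ = 35.33 mm

plate: A = 290 × 70 = 20300.00, centroid at (145.00, 35.00).
hole: A = −(48 × 22) = -1056.00, centroid at (47.00, 29.00).
ΣA = 19244.00 mm²
ΣAX̄ = (20300.00)(145.00) + (-1056.00)(47.00) = 2893868.00 mm³
ΣAȲ = (20300.00)(35.00) + (-1056.00)(29.00) = 679876.00 mm³
X̄ = 2893868.00 / 19244.00 = 150.38 mm
Ȳ = 679876.00 / 19244.00 = 35.33 mm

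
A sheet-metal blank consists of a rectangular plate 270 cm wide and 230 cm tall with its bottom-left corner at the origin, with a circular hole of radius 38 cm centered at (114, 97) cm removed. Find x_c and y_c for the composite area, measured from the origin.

plate: A = 270 × 230 = 62100.00, centroid at (135.00, 115.00).
hole: A = −π·38² = -4536.46, centroid at (114.00, 97.00).
ΣA = 57563.54 cm²
ΣAx_c = (62100.00)(135.00) + (-4536.46)(114.00) = 7866343.58 cm³
ΣAy_c = (62100.00)(115.00) + (-4536.46)(97.00) = 6701463.40 cm³
x_c = 7866343.58 / 57563.54 = 136.65 cm
y_c = 6701463.40 / 57563.54 = 116.42 cm

x_c = 136.65 cm, y_c = 116.42 cm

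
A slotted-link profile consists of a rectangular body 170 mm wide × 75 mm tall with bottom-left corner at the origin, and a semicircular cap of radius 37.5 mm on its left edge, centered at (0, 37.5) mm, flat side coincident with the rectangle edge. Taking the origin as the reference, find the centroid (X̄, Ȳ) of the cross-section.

X̄ = 70.10 mm, Ȳ = 37.50 mm

rectangular body: A = 170 × 75 = 12750.00, centroid at (85.00, 37.50).
semicircular end: A = ½π·37.5² = 2208.93, centroid at (-15.92, 37.50).
ΣA = 14958.93 mm², ΣAX̄ = 1048593.75 mm³, ΣAȲ = 560959.96 mm³.
X̄ = 1048593.75/14958.93 = 70.10 mm; Ȳ = 560959.96/14958.93 = 37.50 mm.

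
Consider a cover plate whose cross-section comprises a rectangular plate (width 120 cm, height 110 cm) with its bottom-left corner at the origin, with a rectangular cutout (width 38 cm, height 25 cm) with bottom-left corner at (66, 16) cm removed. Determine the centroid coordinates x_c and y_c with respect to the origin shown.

x_c = 58.06 cm, y_c = 57.06 cm

plate: A = 120 × 110 = 13200.00, centroid at (60.00, 55.00).
hole: A = −(38 × 25) = -950.00, centroid at (85.00, 28.50).
ΣA = 12250.00 cm², ΣAx_c = 711250.00 cm³, ΣAy_c = 698925.00 cm³.
x_c = 711250.00/12250.00 = 58.06 cm; y_c = 698925.00/12250.00 = 57.06 cm.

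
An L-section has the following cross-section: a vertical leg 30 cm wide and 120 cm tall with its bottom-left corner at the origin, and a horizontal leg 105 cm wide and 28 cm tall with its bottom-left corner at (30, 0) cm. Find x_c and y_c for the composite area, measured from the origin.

x_c = 45.34 cm, y_c = 39.32 cm

vertical leg: A = 30 × 120 = 3600.00, centroid at (15.00, 60.00).
horizontal leg: A = 105 × 28 = 2940.00, centroid at (82.50, 14.00).
ΣA = 6540.00 cm², ΣAx_c = 296550.00 cm³, ΣAy_c = 257160.00 cm³.
x_c = 296550.00/6540.00 = 45.34 cm; y_c = 257160.00/6540.00 = 39.32 cm.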